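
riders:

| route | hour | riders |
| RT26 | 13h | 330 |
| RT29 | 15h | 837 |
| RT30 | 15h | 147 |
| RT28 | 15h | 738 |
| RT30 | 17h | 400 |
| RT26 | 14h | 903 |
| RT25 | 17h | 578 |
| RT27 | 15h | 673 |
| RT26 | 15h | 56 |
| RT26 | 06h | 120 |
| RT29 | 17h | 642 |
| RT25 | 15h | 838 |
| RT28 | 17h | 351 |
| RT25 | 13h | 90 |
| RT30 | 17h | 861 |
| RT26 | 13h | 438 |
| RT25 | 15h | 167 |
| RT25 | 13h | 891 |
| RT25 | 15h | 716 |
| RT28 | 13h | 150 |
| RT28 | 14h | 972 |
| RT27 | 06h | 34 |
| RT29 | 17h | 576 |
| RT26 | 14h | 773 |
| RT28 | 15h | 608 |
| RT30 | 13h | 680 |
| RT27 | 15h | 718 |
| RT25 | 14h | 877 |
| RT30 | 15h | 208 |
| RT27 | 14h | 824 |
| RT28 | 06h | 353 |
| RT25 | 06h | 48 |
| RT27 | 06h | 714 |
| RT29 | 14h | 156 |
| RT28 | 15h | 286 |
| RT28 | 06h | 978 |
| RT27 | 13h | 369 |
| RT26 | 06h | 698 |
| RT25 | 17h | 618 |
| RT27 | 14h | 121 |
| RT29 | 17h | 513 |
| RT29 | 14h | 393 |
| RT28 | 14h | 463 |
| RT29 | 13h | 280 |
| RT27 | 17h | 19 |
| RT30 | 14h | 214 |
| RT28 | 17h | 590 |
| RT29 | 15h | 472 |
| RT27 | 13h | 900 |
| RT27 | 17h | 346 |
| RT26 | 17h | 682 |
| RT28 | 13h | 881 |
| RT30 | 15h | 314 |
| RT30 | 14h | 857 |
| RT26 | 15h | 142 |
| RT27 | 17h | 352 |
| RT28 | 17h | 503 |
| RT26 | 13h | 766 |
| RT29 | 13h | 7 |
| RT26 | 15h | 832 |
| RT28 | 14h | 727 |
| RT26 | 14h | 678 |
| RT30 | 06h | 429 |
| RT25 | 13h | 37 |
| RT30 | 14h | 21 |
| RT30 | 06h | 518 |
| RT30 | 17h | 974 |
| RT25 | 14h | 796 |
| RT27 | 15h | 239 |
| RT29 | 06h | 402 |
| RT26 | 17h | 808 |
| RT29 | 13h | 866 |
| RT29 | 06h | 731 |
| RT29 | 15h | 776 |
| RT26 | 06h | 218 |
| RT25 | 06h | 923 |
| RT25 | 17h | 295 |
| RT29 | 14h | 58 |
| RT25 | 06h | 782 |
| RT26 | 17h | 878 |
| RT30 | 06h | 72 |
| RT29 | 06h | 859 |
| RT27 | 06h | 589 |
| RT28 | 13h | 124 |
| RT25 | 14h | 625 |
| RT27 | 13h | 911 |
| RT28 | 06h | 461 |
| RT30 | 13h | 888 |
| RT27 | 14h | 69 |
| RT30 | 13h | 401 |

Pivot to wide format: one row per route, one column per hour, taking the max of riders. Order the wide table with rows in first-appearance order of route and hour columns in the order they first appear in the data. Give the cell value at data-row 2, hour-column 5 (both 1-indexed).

With rows in first-appearance order of route, row 2 is route=RT29. hour columns in first-appearance order: 13h, 15h, 17h, 14h, 06h; column 5 is 06h.
Long rows with route=RT29, hour=06h: max(402, 731, 859) = 859.

859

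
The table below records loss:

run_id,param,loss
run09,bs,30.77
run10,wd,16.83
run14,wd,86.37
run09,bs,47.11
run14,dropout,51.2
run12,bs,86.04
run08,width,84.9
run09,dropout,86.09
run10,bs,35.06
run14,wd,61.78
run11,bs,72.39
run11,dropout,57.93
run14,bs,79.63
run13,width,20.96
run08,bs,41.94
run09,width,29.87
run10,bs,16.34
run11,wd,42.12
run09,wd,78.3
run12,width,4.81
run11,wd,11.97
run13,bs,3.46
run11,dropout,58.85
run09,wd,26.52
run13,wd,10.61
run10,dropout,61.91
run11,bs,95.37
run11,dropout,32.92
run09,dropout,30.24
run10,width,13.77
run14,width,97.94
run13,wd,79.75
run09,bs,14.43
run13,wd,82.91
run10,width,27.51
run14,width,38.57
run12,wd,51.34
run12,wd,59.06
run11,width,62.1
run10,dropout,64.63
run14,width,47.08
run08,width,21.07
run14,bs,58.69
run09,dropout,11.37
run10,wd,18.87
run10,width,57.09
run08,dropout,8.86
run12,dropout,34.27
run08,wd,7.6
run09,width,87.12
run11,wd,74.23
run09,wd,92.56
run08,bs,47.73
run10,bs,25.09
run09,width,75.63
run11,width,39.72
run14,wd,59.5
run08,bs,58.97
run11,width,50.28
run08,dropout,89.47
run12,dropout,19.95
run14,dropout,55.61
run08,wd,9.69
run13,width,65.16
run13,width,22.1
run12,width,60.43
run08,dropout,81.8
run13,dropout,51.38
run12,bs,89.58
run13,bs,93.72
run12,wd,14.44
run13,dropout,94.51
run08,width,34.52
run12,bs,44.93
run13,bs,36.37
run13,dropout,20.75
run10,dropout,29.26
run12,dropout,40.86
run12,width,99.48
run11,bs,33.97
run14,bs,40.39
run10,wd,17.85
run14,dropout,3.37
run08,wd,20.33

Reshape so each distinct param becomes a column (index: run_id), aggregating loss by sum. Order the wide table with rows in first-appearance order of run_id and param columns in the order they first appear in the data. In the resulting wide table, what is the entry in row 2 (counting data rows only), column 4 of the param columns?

With rows in first-appearance order of run_id, row 2 is run_id=run10. param columns in first-appearance order: bs, wd, dropout, width; column 4 is width.
Long rows with run_id=run10, param=width: 13.77 + 27.51 + 57.09 = 98.37.

98.37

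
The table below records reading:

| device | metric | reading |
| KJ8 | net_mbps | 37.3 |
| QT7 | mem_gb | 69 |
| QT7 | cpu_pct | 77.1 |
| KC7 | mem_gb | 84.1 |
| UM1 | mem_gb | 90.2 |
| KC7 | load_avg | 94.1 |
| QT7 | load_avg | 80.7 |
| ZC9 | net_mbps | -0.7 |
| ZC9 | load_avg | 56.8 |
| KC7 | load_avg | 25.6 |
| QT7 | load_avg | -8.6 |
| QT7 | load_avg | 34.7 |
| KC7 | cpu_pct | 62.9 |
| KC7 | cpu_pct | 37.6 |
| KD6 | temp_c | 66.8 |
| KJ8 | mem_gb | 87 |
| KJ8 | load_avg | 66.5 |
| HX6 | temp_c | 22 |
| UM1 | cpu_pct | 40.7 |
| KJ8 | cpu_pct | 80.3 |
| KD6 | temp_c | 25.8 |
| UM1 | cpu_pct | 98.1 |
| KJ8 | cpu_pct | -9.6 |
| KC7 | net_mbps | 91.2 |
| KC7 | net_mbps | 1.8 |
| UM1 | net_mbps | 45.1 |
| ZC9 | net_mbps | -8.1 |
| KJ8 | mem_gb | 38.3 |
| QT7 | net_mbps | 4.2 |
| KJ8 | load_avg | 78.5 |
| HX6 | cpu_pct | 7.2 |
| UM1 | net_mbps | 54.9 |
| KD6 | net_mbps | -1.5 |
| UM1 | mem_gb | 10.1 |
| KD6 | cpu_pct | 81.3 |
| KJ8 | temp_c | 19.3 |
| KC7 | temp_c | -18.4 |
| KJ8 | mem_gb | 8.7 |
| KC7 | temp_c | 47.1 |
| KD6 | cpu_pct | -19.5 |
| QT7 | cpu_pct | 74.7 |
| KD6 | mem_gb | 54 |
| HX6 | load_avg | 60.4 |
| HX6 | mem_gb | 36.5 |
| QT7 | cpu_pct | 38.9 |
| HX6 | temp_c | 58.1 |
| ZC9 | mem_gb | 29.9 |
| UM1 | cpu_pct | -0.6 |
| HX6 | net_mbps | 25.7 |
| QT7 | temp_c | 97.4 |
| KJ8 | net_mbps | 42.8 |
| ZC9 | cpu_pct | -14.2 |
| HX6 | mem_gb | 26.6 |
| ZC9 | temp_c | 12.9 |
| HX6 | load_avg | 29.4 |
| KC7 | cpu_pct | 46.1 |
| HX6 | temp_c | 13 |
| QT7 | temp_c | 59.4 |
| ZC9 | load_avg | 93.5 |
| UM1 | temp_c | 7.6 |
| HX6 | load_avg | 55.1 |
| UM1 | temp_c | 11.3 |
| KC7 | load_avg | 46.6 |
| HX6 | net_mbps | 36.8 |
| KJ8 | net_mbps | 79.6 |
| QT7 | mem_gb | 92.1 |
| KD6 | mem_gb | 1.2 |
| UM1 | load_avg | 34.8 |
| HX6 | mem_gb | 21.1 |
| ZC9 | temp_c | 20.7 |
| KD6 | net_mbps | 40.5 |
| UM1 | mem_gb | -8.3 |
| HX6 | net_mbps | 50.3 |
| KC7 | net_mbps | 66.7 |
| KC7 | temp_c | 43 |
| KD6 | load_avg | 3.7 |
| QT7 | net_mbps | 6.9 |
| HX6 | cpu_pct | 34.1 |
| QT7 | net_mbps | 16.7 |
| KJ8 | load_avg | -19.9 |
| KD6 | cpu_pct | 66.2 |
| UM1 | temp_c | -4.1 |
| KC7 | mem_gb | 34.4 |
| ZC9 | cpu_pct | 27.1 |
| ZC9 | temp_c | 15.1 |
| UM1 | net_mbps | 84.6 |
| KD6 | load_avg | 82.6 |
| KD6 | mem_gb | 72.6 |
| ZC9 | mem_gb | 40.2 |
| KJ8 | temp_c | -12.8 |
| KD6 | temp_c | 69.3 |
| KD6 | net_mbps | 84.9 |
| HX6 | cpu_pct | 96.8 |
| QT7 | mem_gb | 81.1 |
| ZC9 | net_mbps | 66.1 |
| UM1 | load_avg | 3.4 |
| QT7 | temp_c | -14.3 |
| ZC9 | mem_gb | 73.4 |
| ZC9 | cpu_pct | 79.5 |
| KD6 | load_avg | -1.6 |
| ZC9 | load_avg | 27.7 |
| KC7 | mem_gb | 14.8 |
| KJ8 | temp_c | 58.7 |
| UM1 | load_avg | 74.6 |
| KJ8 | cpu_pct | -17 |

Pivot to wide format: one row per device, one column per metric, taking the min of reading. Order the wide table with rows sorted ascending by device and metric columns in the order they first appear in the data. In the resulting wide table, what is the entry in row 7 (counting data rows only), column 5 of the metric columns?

With rows sorted ascending by device, row 7 is device=ZC9. metric columns in first-appearance order: net_mbps, mem_gb, cpu_pct, load_avg, temp_c; column 5 is temp_c.
Long rows with device=ZC9, metric=temp_c: min(12.9, 20.7, 15.1) = 12.9.

12.9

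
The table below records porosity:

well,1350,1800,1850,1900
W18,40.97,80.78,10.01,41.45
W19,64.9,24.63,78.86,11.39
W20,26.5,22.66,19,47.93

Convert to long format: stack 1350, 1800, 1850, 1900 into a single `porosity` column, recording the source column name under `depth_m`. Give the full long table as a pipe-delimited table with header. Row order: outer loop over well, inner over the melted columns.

| well | depth_m | porosity |
| W18 | 1350 | 40.97 |
| W18 | 1800 | 80.78 |
| W18 | 1850 | 10.01 |
| W18 | 1900 | 41.45 |
| W19 | 1350 | 64.9 |
| W19 | 1800 | 24.63 |
| W19 | 1850 | 78.86 |
| W19 | 1900 | 11.39 |
| W20 | 1350 | 26.5 |
| W20 | 1800 | 22.66 |
| W20 | 1850 | 19 |
| W20 | 1900 | 47.93 |

Each (well, column) pair becomes one row: 3 × 4 = 12 rows.
For example, (W18, 1350) → porosity=40.97.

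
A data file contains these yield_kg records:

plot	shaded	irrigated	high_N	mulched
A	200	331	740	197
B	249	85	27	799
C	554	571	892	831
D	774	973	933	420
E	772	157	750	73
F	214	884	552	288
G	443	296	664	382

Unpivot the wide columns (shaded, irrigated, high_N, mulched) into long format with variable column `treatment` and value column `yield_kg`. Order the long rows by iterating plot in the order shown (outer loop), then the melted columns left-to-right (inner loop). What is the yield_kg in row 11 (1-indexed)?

28 rows total (7 × 4). Row 11: index ⌊(11-1)/4⌋ = 2 into plot → C; (11-1) mod 4 = 2 into the melted columns → high_N.
So row 11 is (C, high_N, 892); yield_kg = 892.

892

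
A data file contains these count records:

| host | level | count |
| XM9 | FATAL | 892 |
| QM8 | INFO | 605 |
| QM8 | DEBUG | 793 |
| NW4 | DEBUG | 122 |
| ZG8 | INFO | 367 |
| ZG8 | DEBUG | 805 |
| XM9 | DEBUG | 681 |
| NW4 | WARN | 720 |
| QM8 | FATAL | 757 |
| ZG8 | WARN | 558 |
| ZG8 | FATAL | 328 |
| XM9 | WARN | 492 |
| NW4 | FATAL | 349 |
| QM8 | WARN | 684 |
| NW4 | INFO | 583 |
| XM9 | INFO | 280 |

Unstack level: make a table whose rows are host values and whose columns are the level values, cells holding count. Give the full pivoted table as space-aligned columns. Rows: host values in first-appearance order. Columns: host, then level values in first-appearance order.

host  FATAL  INFO  DEBUG  WARN
XM9   892    280   681    492 
QM8   757    605   793    684 
NW4   349    583   122    720 
ZG8   328    367   805    558 

Columns: host plus the 4 distinct level values (FATAL, INFO, DEBUG, WARN).
For example, row XM9 column FATAL takes count=892 from the long row (XM9, FATAL).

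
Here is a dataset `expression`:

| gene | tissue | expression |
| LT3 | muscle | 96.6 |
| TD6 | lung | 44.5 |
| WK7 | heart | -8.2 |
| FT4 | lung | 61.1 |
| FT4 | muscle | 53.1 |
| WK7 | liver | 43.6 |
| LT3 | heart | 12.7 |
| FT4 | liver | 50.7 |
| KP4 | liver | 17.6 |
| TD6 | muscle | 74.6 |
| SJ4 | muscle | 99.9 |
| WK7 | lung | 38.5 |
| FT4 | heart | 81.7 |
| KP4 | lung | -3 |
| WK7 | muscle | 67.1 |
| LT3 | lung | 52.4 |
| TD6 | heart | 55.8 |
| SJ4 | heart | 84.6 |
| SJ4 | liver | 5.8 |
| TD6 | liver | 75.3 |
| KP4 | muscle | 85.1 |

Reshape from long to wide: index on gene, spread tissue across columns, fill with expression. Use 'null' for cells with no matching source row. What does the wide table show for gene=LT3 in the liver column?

null

No long-format row has gene=LT3 and tissue=liver, so the cell is null.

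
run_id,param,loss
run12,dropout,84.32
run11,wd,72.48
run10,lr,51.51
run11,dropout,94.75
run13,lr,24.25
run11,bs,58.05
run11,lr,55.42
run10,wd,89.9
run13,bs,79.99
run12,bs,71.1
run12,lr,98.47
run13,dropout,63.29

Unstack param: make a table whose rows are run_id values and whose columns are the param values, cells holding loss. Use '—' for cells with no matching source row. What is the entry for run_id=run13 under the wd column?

No long-format row has run_id=run13 and param=wd, so the cell is —.

—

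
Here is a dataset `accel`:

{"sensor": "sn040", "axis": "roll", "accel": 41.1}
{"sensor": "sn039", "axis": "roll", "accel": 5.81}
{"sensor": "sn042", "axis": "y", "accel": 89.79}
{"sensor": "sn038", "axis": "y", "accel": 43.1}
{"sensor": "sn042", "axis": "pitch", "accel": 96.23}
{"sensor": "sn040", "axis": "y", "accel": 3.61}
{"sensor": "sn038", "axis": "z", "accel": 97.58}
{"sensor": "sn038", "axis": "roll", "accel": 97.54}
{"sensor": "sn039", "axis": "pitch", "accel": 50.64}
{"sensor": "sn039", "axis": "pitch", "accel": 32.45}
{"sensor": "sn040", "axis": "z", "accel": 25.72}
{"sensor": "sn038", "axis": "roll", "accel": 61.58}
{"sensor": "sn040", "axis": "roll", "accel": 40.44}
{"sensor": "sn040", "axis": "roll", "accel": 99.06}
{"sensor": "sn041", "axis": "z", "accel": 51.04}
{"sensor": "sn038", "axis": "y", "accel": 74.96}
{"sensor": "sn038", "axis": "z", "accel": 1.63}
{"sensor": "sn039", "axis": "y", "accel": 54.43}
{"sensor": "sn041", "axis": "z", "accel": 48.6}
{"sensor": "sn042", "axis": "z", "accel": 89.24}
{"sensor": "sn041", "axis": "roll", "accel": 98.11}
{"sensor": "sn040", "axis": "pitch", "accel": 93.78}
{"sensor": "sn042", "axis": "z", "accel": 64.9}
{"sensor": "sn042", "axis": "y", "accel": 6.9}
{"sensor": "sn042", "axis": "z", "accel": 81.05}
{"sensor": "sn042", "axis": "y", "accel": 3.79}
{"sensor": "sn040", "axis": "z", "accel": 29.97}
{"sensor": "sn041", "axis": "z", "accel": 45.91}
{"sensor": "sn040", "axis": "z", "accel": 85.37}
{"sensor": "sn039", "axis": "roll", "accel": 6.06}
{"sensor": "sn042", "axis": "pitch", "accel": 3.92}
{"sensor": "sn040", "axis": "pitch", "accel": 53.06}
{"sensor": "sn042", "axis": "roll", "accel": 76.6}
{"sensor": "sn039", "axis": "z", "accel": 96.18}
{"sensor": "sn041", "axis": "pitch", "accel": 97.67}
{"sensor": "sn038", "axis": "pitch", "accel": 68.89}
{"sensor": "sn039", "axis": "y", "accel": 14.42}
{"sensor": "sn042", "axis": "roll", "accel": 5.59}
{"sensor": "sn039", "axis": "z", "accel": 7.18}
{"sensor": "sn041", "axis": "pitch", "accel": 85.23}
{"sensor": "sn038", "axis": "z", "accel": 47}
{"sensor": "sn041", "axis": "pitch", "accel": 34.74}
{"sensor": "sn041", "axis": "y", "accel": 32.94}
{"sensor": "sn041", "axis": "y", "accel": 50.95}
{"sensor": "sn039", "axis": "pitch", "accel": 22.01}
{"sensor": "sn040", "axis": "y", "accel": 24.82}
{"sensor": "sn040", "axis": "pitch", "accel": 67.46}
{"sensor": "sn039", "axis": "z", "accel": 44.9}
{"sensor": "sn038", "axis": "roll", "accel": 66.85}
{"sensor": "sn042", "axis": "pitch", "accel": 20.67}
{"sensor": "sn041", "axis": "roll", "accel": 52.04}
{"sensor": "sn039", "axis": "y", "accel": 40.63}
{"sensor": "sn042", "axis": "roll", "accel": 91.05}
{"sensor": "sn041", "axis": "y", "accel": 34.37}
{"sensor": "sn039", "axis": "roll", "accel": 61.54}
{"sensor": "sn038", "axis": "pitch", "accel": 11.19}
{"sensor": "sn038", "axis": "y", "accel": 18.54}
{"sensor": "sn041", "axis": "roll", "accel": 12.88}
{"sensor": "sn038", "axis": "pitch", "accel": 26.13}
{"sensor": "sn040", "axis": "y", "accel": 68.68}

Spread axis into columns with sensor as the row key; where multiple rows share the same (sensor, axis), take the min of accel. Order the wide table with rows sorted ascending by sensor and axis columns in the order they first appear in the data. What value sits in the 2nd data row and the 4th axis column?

With rows sorted ascending by sensor, row 2 is sensor=sn039. axis columns in first-appearance order: roll, y, pitch, z; column 4 is z.
Long rows with sensor=sn039, axis=z: min(96.18, 7.18, 44.9) = 7.18.

7.18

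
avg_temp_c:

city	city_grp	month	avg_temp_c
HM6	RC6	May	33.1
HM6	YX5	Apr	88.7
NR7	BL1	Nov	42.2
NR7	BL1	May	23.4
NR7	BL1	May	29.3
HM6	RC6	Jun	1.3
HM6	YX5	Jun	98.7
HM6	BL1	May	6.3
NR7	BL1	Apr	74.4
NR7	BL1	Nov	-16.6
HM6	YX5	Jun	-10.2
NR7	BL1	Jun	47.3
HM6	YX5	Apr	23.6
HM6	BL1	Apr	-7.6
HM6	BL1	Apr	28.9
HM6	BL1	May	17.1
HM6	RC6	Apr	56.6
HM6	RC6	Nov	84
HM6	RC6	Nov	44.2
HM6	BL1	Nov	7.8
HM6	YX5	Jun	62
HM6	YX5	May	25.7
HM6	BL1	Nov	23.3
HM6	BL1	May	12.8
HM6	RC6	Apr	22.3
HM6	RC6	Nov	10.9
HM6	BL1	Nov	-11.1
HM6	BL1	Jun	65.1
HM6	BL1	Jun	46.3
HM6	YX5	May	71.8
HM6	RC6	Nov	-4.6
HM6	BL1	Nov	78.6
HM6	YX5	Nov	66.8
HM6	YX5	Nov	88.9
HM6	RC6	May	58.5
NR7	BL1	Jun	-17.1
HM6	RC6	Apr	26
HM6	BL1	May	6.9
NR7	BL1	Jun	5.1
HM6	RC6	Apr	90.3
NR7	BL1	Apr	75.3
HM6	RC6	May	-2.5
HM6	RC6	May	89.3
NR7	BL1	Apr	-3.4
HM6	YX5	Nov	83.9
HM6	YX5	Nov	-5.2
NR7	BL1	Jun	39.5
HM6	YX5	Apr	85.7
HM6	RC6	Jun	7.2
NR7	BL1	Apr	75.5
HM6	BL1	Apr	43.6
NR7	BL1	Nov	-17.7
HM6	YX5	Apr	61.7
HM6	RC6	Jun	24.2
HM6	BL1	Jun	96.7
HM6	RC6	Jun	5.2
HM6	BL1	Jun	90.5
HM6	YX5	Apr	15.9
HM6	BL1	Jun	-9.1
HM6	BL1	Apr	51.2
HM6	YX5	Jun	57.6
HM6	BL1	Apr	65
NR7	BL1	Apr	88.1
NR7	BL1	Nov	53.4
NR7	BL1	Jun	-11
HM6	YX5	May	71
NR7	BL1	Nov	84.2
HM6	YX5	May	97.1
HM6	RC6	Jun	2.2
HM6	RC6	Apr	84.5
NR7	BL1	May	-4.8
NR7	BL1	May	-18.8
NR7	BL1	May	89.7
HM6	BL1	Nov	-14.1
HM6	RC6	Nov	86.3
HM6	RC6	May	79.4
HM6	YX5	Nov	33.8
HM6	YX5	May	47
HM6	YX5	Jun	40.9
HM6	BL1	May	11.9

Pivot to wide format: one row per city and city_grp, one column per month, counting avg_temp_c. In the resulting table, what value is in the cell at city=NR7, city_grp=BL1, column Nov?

5

Rows with city=NR7, city_grp=BL1 and month=Nov: avg_temp_c values are 42.2, -16.6, -17.7, 53.4, 84.2.
5 rows match — count = 5.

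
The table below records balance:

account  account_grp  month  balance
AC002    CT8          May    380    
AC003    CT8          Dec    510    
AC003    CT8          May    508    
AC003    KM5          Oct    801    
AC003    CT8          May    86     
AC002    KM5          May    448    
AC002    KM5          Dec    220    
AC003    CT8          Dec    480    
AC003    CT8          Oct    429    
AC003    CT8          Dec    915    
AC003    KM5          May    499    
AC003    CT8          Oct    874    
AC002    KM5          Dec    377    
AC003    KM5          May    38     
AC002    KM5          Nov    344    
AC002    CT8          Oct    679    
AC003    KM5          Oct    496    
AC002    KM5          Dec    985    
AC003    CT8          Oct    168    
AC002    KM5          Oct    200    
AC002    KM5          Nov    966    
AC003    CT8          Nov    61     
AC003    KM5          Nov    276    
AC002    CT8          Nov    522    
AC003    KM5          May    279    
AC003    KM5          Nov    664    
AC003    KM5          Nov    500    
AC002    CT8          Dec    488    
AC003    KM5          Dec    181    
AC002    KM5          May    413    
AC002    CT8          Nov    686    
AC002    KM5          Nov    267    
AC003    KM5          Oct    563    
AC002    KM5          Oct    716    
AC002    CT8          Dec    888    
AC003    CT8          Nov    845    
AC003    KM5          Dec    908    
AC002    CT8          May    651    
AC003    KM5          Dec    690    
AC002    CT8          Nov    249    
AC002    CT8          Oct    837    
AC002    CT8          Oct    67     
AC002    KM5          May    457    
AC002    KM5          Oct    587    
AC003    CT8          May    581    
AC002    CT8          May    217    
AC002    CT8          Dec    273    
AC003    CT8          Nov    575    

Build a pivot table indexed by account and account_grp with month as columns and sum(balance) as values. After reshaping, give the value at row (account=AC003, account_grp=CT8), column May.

Rows with account=AC003, account_grp=CT8 and month=May: balance values are 508, 86, 581.
508 + 86 + 581 = 1175.

1175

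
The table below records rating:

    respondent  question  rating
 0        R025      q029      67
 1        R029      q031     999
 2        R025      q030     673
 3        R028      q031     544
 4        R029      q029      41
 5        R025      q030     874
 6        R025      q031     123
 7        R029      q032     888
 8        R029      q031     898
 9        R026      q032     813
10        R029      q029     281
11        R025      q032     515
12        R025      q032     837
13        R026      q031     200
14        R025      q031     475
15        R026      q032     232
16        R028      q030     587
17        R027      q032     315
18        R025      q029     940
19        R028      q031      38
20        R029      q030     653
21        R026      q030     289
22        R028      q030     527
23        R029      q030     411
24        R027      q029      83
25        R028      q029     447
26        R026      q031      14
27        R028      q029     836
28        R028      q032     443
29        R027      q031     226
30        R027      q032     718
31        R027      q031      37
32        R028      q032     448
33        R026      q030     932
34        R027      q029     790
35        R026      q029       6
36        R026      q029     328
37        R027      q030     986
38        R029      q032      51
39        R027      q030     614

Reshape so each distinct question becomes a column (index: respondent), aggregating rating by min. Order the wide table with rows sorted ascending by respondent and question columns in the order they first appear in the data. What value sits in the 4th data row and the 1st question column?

With rows sorted ascending by respondent, row 4 is respondent=R028. question columns in first-appearance order: q029, q031, q030, q032; column 1 is q029.
Long rows with respondent=R028, question=q029: min(447, 836) = 447.

447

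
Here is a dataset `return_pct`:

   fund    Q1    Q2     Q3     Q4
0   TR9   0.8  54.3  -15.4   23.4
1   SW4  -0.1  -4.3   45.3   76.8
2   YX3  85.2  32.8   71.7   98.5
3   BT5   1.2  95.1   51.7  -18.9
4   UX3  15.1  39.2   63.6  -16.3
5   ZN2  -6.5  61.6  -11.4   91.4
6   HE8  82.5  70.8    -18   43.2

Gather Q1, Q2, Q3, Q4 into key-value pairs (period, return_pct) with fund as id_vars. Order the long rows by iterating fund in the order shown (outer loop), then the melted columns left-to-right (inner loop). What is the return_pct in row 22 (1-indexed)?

28 rows total (7 × 4). Row 22: index ⌊(22-1)/4⌋ = 5 into fund → ZN2; (22-1) mod 4 = 1 into the melted columns → Q2.
So row 22 is (ZN2, Q2, 61.6); return_pct = 61.6.

61.6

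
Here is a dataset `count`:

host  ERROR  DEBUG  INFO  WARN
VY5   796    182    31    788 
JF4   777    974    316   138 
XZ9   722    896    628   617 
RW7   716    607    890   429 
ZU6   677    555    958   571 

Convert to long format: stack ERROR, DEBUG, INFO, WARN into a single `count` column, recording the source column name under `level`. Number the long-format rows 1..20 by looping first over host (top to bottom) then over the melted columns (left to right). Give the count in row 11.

20 rows total (5 × 4). Row 11: index ⌊(11-1)/4⌋ = 2 into host → XZ9; (11-1) mod 4 = 2 into the melted columns → INFO.
So row 11 is (XZ9, INFO, 628); count = 628.

628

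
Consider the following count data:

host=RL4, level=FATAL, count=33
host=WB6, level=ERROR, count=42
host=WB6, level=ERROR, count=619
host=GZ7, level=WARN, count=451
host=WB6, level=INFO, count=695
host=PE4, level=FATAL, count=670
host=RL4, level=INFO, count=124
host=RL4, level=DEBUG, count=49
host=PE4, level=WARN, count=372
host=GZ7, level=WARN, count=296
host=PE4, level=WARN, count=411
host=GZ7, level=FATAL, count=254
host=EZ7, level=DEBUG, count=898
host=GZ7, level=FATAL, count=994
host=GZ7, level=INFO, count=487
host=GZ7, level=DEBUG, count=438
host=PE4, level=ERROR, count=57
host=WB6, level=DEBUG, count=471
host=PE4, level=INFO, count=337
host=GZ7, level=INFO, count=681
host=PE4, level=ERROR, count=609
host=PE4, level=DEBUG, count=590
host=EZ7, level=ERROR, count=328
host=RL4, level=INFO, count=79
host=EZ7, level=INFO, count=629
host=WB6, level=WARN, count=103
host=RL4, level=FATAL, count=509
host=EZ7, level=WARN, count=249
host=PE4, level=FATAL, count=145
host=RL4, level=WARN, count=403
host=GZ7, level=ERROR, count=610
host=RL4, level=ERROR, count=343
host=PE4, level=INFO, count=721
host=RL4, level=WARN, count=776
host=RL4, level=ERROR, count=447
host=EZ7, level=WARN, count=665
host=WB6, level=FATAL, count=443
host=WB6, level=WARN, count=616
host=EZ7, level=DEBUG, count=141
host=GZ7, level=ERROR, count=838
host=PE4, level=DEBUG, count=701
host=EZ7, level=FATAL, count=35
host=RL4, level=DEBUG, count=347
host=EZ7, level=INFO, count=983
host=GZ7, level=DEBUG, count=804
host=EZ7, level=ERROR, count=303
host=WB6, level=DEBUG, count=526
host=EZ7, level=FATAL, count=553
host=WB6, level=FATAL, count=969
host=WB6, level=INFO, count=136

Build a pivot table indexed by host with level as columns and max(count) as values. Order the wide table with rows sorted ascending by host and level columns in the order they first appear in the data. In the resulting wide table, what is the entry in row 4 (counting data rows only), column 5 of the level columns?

With rows sorted ascending by host, row 4 is host=RL4. level columns in first-appearance order: FATAL, ERROR, WARN, INFO, DEBUG; column 5 is DEBUG.
Long rows with host=RL4, level=DEBUG: max(49, 347) = 347.

347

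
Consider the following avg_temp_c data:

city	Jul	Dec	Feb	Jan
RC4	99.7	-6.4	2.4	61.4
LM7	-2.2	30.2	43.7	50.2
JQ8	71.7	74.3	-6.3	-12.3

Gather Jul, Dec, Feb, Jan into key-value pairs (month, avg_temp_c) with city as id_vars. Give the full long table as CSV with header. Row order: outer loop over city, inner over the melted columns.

city,month,avg_temp_c
RC4,Jul,99.7
RC4,Dec,-6.4
RC4,Feb,2.4
RC4,Jan,61.4
LM7,Jul,-2.2
LM7,Dec,30.2
LM7,Feb,43.7
LM7,Jan,50.2
JQ8,Jul,71.7
JQ8,Dec,74.3
JQ8,Feb,-6.3
JQ8,Jan,-12.3

Each (city, column) pair becomes one row: 3 × 4 = 12 rows.
For example, (RC4, Jul) → avg_temp_c=99.7.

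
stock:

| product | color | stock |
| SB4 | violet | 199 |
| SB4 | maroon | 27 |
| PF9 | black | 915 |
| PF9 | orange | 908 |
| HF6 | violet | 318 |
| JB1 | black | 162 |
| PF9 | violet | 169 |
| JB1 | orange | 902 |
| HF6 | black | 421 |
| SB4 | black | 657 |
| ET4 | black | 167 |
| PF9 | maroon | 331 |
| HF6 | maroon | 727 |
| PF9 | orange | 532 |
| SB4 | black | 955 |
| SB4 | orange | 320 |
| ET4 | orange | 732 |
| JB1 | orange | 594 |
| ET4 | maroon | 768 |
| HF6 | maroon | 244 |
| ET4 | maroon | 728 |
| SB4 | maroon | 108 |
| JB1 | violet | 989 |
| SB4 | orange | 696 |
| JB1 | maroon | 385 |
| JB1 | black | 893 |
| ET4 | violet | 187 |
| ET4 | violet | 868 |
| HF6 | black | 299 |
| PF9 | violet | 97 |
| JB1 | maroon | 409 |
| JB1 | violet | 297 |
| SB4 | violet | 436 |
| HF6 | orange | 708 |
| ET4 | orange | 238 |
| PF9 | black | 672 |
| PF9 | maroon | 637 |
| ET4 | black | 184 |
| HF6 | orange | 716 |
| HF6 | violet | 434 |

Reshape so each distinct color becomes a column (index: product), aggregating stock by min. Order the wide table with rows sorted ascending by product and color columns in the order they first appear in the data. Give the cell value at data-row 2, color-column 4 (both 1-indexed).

With rows sorted ascending by product, row 2 is product=HF6. color columns in first-appearance order: violet, maroon, black, orange; column 4 is orange.
Long rows with product=HF6, color=orange: min(708, 716) = 708.

708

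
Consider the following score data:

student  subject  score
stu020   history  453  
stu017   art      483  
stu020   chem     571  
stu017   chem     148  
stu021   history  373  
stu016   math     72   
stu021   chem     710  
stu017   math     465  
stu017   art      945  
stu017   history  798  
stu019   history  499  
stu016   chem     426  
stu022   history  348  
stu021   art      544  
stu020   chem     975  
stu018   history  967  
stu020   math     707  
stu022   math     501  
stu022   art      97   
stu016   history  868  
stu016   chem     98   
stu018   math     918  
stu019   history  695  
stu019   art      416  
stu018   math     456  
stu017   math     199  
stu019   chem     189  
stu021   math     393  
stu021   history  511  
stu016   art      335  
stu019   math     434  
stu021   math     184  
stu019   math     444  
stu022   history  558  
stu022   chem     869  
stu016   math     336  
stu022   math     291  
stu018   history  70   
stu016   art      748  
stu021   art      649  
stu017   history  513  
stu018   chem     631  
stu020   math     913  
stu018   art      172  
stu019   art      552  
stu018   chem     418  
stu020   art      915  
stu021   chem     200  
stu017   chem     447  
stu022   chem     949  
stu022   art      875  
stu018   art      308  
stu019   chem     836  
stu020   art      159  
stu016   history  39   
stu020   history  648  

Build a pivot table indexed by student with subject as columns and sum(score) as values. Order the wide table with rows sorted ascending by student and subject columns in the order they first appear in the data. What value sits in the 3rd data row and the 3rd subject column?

1049

With rows sorted ascending by student, row 3 is student=stu018. subject columns in first-appearance order: history, art, chem, math; column 3 is chem.
Long rows with student=stu018, subject=chem: 631 + 418 = 1049.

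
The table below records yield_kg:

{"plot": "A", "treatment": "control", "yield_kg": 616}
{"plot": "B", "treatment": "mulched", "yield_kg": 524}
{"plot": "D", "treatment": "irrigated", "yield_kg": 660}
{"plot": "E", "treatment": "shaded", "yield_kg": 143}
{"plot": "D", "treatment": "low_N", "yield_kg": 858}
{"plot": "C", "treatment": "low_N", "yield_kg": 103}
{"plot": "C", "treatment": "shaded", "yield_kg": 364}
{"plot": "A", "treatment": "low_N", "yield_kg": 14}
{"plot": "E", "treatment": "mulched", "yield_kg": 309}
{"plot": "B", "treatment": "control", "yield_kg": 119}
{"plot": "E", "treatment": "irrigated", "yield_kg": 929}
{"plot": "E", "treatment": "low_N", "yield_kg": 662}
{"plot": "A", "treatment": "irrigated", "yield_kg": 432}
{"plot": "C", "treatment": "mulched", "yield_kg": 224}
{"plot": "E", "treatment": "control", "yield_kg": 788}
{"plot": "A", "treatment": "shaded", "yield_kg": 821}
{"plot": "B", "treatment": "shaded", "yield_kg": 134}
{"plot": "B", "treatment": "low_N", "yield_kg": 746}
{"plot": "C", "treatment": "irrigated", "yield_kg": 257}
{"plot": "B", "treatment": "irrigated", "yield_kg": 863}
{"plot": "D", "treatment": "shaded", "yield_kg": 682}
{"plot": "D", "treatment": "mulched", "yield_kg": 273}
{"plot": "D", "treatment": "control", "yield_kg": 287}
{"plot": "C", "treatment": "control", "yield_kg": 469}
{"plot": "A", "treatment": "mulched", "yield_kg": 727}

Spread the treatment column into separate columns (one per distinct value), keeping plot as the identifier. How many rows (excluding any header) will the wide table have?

5

5 distinct plot values → 5 rows.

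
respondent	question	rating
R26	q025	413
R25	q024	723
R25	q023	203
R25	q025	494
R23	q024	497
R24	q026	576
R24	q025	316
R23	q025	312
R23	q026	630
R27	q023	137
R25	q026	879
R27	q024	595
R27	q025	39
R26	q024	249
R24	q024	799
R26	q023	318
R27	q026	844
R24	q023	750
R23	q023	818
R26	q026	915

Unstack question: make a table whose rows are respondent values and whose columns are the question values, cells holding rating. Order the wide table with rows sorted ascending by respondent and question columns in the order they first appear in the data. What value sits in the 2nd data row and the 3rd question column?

With rows sorted ascending by respondent, row 2 is respondent=R24. question columns in first-appearance order: q025, q024, q023, q026; column 3 is q023.
Long rows with respondent=R24, question=q023: rating = 750.

750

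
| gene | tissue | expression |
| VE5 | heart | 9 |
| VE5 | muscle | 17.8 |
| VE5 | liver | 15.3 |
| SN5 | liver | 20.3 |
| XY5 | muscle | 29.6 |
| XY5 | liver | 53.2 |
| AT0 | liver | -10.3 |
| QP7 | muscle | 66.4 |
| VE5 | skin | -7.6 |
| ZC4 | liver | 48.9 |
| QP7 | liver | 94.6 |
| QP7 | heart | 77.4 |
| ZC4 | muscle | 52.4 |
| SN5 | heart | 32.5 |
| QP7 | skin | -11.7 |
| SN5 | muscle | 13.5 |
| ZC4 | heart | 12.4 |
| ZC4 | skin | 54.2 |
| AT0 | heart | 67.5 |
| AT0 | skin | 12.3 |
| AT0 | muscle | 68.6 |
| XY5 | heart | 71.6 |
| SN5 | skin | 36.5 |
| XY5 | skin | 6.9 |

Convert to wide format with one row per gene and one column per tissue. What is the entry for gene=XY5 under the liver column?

53.2

Wide layout: rows indexed by gene, columns are the 4 distinct tissue values (heart, muscle, liver, skin).
Cell (gene=XY5, tissue=liver) draws from the long row where gene=XY5 and tissue=liver, which has expression=53.2.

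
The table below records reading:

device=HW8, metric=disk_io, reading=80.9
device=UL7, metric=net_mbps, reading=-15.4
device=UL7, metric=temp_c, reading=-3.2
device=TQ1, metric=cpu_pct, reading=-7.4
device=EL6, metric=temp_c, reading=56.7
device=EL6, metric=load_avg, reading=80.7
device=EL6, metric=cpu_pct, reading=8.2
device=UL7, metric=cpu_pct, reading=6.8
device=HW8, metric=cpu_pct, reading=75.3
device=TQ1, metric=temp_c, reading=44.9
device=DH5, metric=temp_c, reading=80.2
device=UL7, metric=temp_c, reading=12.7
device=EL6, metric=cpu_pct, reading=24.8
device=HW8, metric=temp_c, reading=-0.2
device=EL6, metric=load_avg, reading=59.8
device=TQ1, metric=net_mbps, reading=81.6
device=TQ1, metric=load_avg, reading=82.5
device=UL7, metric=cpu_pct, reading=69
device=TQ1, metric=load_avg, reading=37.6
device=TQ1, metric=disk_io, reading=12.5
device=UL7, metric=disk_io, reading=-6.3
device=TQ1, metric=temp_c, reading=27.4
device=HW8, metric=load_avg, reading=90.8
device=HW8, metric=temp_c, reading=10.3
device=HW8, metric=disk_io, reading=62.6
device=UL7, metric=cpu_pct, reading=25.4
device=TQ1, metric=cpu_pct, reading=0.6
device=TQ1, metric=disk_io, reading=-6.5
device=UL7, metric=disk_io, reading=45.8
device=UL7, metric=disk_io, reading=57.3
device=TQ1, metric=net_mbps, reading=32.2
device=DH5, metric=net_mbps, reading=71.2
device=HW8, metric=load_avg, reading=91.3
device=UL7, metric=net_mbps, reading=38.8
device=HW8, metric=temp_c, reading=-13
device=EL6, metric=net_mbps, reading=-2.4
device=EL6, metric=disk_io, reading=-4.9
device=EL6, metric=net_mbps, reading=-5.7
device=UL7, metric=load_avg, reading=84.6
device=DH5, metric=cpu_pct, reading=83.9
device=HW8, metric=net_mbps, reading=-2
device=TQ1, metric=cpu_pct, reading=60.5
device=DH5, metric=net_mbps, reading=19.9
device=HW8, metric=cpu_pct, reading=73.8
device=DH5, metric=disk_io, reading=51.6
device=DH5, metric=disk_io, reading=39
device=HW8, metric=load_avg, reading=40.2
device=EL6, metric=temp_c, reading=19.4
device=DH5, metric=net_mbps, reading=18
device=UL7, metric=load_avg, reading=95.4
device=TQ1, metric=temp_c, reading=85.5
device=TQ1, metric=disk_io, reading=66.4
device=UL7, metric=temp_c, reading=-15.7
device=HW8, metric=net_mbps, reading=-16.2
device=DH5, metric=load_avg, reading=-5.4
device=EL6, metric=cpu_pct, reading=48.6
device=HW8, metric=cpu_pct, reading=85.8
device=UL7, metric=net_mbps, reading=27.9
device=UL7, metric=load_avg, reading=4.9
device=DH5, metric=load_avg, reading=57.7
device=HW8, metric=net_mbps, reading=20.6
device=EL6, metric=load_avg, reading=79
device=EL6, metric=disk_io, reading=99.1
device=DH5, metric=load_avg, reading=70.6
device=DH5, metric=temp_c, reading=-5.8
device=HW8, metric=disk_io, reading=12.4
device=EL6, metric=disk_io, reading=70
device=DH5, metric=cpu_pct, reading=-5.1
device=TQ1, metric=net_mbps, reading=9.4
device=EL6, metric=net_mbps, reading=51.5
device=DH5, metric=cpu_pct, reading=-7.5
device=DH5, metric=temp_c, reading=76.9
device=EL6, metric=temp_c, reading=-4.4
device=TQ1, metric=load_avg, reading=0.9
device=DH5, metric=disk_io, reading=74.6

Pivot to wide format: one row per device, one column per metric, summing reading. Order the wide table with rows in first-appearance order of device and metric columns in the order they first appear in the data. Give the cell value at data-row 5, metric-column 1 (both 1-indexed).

With rows in first-appearance order of device, row 5 is device=DH5. metric columns in first-appearance order: disk_io, net_mbps, temp_c, cpu_pct, load_avg; column 1 is disk_io.
Long rows with device=DH5, metric=disk_io: 51.6 + 39 + 74.6 = 165.2.

165.2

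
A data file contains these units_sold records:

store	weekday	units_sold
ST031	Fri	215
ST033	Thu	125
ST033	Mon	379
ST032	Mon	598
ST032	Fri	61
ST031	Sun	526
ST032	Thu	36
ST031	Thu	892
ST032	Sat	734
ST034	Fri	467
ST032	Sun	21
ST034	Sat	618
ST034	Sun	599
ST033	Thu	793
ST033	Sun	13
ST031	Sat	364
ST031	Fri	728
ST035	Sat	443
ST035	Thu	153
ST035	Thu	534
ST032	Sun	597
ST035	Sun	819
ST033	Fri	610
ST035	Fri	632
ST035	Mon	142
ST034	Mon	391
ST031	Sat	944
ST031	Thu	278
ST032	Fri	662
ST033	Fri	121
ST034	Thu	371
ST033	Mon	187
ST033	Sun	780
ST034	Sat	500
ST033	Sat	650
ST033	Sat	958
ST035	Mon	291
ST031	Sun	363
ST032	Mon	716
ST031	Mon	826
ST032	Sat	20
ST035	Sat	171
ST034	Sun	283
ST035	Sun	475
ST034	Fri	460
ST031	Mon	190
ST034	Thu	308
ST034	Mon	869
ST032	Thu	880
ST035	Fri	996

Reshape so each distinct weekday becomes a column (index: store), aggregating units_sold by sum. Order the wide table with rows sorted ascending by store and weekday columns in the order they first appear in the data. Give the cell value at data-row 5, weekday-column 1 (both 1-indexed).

With rows sorted ascending by store, row 5 is store=ST035. weekday columns in first-appearance order: Fri, Thu, Mon, Sun, Sat; column 1 is Fri.
Long rows with store=ST035, weekday=Fri: 632 + 996 = 1628.

1628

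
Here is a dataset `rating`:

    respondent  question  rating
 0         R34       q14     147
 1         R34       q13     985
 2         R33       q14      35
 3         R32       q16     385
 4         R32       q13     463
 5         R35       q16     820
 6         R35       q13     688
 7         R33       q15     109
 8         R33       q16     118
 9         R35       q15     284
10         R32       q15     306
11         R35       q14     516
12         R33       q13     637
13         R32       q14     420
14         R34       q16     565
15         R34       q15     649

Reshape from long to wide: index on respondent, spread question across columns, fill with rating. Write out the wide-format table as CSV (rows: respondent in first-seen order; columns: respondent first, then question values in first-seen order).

respondent,q14,q13,q16,q15
R34,147,985,565,649
R33,35,637,118,109
R32,420,463,385,306
R35,516,688,820,284

Columns: respondent plus the 4 distinct question values (q14, q13, q16, q15).
For example, row R34 column q14 takes rating=147 from the long row (R34, q14).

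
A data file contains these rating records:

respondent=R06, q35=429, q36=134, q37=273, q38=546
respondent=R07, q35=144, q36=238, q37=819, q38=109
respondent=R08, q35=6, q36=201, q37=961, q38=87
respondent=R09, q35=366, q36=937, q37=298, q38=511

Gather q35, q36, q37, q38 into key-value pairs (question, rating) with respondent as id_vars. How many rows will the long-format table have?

16

4 respondent values × 4 melted columns = 16 rows.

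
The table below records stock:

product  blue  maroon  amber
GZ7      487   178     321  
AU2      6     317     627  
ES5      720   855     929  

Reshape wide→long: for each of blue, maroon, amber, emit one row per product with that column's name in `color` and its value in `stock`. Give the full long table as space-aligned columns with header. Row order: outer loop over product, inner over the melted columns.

product  color   stock
GZ7      blue    487  
GZ7      maroon  178  
GZ7      amber   321  
AU2      blue    6    
AU2      maroon  317  
AU2      amber   627  
ES5      blue    720  
ES5      maroon  855  
ES5      amber   929  

Each (product, column) pair becomes one row: 3 × 3 = 9 rows.
For example, (GZ7, blue) → stock=487.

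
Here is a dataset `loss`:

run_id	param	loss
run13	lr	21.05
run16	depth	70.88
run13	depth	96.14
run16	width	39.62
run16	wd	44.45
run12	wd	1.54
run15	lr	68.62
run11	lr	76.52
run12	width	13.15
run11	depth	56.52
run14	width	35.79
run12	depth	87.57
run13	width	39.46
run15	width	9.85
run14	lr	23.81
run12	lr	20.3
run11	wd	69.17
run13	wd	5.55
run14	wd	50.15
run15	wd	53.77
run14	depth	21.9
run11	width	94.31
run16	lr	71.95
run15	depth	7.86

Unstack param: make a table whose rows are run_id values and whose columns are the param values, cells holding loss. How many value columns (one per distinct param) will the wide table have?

4 distinct param values: depth, lr, wd, width.

4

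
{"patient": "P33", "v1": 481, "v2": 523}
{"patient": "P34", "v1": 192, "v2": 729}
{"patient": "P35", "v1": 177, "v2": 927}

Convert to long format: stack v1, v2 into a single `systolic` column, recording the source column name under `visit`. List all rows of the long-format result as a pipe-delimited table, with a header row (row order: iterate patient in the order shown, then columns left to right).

| patient | visit | systolic |
| P33 | v1 | 481 |
| P33 | v2 | 523 |
| P34 | v1 | 192 |
| P34 | v2 | 729 |
| P35 | v1 | 177 |
| P35 | v2 | 927 |

Each (patient, column) pair becomes one row: 3 × 2 = 6 rows.
For example, (P33, v1) → systolic=481.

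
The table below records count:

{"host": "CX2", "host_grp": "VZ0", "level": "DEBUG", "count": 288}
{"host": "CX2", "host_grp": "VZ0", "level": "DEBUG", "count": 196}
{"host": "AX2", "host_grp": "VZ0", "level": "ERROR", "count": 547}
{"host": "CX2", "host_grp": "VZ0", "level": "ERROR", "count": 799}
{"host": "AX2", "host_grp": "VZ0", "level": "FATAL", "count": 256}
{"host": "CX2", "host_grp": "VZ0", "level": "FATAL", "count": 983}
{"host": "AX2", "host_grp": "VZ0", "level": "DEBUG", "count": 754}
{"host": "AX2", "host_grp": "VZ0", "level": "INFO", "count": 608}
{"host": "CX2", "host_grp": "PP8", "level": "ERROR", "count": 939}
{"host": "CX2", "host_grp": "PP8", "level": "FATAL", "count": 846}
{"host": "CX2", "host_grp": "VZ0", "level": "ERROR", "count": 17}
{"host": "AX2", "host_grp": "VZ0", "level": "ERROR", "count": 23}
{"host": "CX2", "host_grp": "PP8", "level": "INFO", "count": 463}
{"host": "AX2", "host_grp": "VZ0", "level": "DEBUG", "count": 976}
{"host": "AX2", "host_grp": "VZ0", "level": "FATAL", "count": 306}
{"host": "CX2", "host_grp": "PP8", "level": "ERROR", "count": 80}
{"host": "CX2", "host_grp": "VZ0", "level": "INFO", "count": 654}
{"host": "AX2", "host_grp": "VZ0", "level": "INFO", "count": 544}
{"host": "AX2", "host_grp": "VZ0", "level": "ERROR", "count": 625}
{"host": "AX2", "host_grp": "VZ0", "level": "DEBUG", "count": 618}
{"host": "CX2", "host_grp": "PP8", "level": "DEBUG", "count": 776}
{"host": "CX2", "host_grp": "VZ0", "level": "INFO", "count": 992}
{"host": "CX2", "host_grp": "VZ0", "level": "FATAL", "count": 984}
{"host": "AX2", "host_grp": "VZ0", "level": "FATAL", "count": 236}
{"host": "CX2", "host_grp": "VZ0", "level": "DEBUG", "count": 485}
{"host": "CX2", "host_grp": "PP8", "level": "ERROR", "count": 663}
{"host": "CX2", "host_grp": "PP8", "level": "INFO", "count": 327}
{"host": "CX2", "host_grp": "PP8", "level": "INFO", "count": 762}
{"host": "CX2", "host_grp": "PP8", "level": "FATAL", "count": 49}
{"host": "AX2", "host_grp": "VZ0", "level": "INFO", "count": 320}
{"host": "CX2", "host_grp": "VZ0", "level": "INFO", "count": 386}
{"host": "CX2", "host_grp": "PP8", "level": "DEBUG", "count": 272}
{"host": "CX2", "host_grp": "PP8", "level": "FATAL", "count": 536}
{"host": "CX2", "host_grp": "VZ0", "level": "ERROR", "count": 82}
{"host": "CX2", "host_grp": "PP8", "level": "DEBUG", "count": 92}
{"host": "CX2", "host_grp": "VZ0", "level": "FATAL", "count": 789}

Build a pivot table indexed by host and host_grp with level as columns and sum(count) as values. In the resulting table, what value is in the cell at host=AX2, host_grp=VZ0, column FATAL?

798

Rows with host=AX2, host_grp=VZ0 and level=FATAL: count values are 256, 306, 236.
256 + 306 + 236 = 798.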